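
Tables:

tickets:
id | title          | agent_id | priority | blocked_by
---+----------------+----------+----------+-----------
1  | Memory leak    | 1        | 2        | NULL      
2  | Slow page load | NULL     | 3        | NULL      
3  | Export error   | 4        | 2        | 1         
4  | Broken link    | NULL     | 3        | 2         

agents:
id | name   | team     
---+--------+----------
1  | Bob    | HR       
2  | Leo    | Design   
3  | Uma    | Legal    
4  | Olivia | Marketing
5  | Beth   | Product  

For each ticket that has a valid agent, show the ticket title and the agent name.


INNER JOIN keeps only tickets rows whose agent_id matches an id in agents. Walk through each ticket:
  - ticket 1 (Memory leak): agent_id=1 -> matches Bob
  - ticket 2 (Slow page load): agent_id=NULL, no match -> dropped
  - ticket 3 (Export error): agent_id=4 -> matches Olivia
  - ticket 4 (Broken link): agent_id=NULL, no match -> dropped
So 2 of 4 rows are dropped.

SQL:
SELECT a.title, b.name AS agent
FROM tickets a
INNER JOIN agents b ON a.agent_id = b.id

Result:
title        | agent 
-------------+-------
Memory leak  | Bob   
Export error | Olivia


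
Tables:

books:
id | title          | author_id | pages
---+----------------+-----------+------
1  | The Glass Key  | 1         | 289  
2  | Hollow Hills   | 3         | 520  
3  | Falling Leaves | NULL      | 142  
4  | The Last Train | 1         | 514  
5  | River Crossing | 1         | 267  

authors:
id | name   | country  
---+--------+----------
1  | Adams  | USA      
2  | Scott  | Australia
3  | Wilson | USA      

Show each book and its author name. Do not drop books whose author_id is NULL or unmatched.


LEFT JOIN keeps every row from books (the left table); where author_id has no match in authors, the author columns become NULL. Walk through each book:
  - book 1 (The Glass Key): author_id=1 -> matches Adams
  - book 2 (Hollow Hills): author_id=3 -> matches Wilson
  - book 3 (Falling Leaves): author_id=NULL, no match -> kept with NULL
  - book 4 (The Last Train): author_id=1 -> matches Adams
  - book 5 (River Crossing): author_id=1 -> matches Adams
All 5 rows appear; 1 has NULL author.

SQL:
SELECT a.title, b.name AS author
FROM books a
LEFT JOIN authors b ON a.author_id = b.id

Result:
title          | author
---------------+-------
The Glass Key  | Adams 
Hollow Hills   | Wilson
Falling Leaves | NULL  
The Last Train | Adams 
River Crossing | Adams 


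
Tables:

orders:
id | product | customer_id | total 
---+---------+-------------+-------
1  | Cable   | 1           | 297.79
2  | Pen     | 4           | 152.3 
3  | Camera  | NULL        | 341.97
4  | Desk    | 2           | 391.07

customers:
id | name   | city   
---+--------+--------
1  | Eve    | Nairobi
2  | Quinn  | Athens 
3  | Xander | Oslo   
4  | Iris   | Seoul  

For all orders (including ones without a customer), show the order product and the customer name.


LEFT JOIN keeps every row from orders (the left table); where customer_id has no match in customers, the customer columns become NULL. Walk through each order:
  - order 1 (Cable): customer_id=1 -> matches Eve
  - order 2 (Pen): customer_id=4 -> matches Iris
  - order 3 (Camera): customer_id=NULL, no match -> kept with NULL
  - order 4 (Desk): customer_id=2 -> matches Quinn
All 4 rows appear; 1 has NULL customer.

SQL:
SELECT a.product, b.name AS customer
FROM orders a
LEFT JOIN customers b ON a.customer_id = b.id

Result:
product | customer
--------+---------
Cable   | Eve     
Pen     | Iris    
Camera  | NULL    
Desk    | Quinn   


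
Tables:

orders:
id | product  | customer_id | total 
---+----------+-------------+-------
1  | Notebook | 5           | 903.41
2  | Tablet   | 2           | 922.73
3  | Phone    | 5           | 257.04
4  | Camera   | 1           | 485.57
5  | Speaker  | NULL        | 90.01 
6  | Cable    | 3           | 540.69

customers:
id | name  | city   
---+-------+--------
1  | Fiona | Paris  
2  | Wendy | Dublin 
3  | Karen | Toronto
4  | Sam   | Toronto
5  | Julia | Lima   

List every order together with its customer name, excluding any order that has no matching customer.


INNER JOIN keeps only orders rows whose customer_id matches an id in customers. Walk through each order:
  - order 1 (Notebook): customer_id=5 -> matches Julia
  - order 2 (Tablet): customer_id=2 -> matches Wendy
  - order 3 (Phone): customer_id=5 -> matches Julia
  - order 4 (Camera): customer_id=1 -> matches Fiona
  - order 5 (Speaker): customer_id=NULL, no match -> dropped
  - order 6 (Cable): customer_id=3 -> matches Karen
So 1 of 6 rows is dropped.

SQL:
SELECT a.product, b.name AS customer
FROM orders a
INNER JOIN customers b ON a.customer_id = b.id

Result:
product  | customer
---------+---------
Notebook | Julia   
Tablet   | Wendy   
Phone    | Julia   
Camera   | Fiona   
Cable    | Karen   


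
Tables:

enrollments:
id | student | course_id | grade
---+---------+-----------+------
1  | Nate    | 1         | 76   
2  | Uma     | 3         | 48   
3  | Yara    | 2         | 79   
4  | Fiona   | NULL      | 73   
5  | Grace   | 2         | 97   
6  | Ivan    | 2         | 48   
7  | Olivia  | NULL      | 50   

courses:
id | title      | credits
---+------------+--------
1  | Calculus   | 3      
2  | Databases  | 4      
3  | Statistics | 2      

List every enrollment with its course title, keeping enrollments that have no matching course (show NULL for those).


LEFT JOIN keeps every row from enrollments (the left table); where course_id has no match in courses, the course columns become NULL. Walk through each enrollment:
  - enrollment 1 (Nate): course_id=1 -> matches Calculus
  - enrollment 2 (Uma): course_id=3 -> matches Statistics
  - enrollment 3 (Yara): course_id=2 -> matches Databases
  - enrollment 4 (Fiona): course_id=NULL, no match -> kept with NULL
  - enrollment 5 (Grace): course_id=2 -> matches Databases
  - enrollment 6 (Ivan): course_id=2 -> matches Databases
  - enrollment 7 (Olivia): course_id=NULL, no match -> kept with NULL
All 7 rows appear; 2 have NULL course.

SQL:
SELECT a.student, b.title AS course
FROM enrollments a
LEFT JOIN courses b ON a.course_id = b.id

Result:
student | course    
--------+-----------
Nate    | Calculus  
Uma     | Statistics
Yara    | Databases 
Fiona   | NULL      
Grace   | Databases 
Ivan    | Databases 
Olivia  | NULL      


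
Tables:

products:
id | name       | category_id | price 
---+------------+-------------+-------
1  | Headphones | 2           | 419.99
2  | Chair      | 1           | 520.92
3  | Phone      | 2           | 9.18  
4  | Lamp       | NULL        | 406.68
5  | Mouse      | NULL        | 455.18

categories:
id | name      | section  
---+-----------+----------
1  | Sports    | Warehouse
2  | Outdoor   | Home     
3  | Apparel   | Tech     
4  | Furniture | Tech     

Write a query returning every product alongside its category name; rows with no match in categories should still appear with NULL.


LEFT JOIN keeps every row from products (the left table); where category_id has no match in categories, the category columns become NULL. Walk through each product:
  - product 1 (Headphones): category_id=2 -> matches Outdoor
  - product 2 (Chair): category_id=1 -> matches Sports
  - product 3 (Phone): category_id=2 -> matches Outdoor
  - product 4 (Lamp): category_id=NULL, no match -> kept with NULL
  - product 5 (Mouse): category_id=NULL, no match -> kept with NULL
All 5 rows appear; 2 have NULL category.

SQL:
SELECT a.name, b.name AS category
FROM products a
LEFT JOIN categories b ON a.category_id = b.id

Result:
name       | category
-----------+---------
Headphones | Outdoor 
Chair      | Sports  
Phone      | Outdoor 
Lamp       | NULL    
Mouse      | NULL    


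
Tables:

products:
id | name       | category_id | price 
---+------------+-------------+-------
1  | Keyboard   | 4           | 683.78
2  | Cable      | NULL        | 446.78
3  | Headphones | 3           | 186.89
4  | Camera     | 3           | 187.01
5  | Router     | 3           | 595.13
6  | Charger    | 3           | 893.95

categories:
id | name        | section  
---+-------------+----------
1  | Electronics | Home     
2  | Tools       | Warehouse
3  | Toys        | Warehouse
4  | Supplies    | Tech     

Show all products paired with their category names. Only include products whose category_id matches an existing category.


INNER JOIN keeps only products rows whose category_id matches an id in categories. Walk through each product:
  - product 1 (Keyboard): category_id=4 -> matches Supplies
  - product 2 (Cable): category_id=NULL, no match -> dropped
  - product 3 (Headphones): category_id=3 -> matches Toys
  - product 4 (Camera): category_id=3 -> matches Toys
  - product 5 (Router): category_id=3 -> matches Toys
  - product 6 (Charger): category_id=3 -> matches Toys
So 1 of 6 rows is dropped.

SQL:
SELECT a.name, b.name AS category
FROM products a
INNER JOIN categories b ON a.category_id = b.id

Result:
name       | category
-----------+---------
Keyboard   | Supplies
Headphones | Toys    
Camera     | Toys    
Router     | Toys    
Charger    | Toys    


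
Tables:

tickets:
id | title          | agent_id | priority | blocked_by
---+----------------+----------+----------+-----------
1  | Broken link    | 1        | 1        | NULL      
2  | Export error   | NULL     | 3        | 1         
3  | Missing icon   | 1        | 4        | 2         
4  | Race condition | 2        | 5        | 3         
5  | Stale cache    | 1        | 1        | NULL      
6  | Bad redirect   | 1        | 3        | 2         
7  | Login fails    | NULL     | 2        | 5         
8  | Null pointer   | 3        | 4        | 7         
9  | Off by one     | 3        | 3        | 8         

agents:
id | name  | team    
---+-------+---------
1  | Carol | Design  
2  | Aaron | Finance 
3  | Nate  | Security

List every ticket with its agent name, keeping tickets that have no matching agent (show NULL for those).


LEFT JOIN keeps every row from tickets (the left table); where agent_id has no match in agents, the agent columns become NULL. Walk through each ticket:
  - ticket 1 (Broken link): agent_id=1 -> matches Carol
  - ticket 2 (Export error): agent_id=NULL, no match -> kept with NULL
  - ticket 3 (Missing icon): agent_id=1 -> matches Carol
  - ticket 4 (Race condition): agent_id=2 -> matches Aaron
  - ticket 5 (Stale cache): agent_id=1 -> matches Carol
  - ticket 6 (Bad redirect): agent_id=1 -> matches Carol
  - ticket 7 (Login fails): agent_id=NULL, no match -> kept with NULL
  - ticket 8 (Null pointer): agent_id=3 -> matches Nate
  - ticket 9 (Off by one): agent_id=3 -> matches Nate
All 9 rows appear; 2 have NULL agent.

SQL:
SELECT a.title, b.name AS agent
FROM tickets a
LEFT JOIN agents b ON a.agent_id = b.id

Result:
title          | agent
---------------+------
Broken link    | Carol
Export error   | NULL 
Missing icon   | Carol
Race condition | Aaron
Stale cache    | Carol
Bad redirect   | Carol
Login fails    | NULL 
Null pointer   | Nate 
Off by one     | Nate 


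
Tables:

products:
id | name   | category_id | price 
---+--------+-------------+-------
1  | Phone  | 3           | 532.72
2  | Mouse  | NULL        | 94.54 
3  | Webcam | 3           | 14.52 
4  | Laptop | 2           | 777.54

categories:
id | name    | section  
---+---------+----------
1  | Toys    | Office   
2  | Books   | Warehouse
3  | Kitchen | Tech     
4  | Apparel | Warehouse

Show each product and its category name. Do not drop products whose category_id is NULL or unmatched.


LEFT JOIN keeps every row from products (the left table); where category_id has no match in categories, the category columns become NULL. Walk through each product:
  - product 1 (Phone): category_id=3 -> matches Kitchen
  - product 2 (Mouse): category_id=NULL, no match -> kept with NULL
  - product 3 (Webcam): category_id=3 -> matches Kitchen
  - product 4 (Laptop): category_id=2 -> matches Books
All 4 rows appear; 1 has NULL category.

SQL:
SELECT a.name, b.name AS category
FROM products a
LEFT JOIN categories b ON a.category_id = b.id

Result:
name   | category
-------+---------
Phone  | Kitchen 
Mouse  | NULL    
Webcam | Kitchen 
Laptop | Books   


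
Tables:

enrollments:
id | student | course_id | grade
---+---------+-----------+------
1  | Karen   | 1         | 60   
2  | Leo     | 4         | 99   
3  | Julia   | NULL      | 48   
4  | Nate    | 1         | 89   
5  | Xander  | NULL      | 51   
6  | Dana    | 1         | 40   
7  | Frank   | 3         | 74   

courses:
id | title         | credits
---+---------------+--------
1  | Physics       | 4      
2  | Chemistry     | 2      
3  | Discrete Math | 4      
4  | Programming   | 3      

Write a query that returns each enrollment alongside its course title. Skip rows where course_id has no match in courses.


INNER JOIN keeps only enrollments rows whose course_id matches an id in courses. Walk through each enrollment:
  - enrollment 1 (Karen): course_id=1 -> matches Physics
  - enrollment 2 (Leo): course_id=4 -> matches Programming
  - enrollment 3 (Julia): course_id=NULL, no match -> dropped
  - enrollment 4 (Nate): course_id=1 -> matches Physics
  - enrollment 5 (Xander): course_id=NULL, no match -> dropped
  - enrollment 6 (Dana): course_id=1 -> matches Physics
  - enrollment 7 (Frank): course_id=3 -> matches Discrete Math
So 2 of 7 rows are dropped.

SQL:
SELECT a.student, b.title AS course
FROM enrollments a
INNER JOIN courses b ON a.course_id = b.id

Result:
student | course       
--------+--------------
Karen   | Physics      
Leo     | Programming  
Nate    | Physics      
Dana    | Physics      
Frank   | Discrete Math


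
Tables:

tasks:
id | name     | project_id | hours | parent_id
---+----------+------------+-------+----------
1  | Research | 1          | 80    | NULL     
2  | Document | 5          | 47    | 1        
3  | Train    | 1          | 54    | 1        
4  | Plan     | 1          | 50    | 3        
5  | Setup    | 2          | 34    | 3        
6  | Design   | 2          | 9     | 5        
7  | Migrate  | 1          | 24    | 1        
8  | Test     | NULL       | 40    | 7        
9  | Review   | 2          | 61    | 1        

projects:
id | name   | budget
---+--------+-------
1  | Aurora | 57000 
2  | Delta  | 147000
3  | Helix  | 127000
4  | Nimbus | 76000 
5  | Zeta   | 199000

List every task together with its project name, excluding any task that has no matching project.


INNER JOIN keeps only tasks rows whose project_id matches an id in projects. Walk through each task:
  - task 1 (Research): project_id=1 -> matches Aurora
  - task 2 (Document): project_id=5 -> matches Zeta
  - task 3 (Train): project_id=1 -> matches Aurora
  - task 4 (Plan): project_id=1 -> matches Aurora
  - task 5 (Setup): project_id=2 -> matches Delta
  - task 6 (Design): project_id=2 -> matches Delta
  - task 7 (Migrate): project_id=1 -> matches Aurora
  - task 8 (Test): project_id=NULL, no match -> dropped
  - task 9 (Review): project_id=2 -> matches Delta
So 1 of 9 rows is dropped.

SQL:
SELECT a.name, b.name AS project
FROM tasks a
INNER JOIN projects b ON a.project_id = b.id

Result:
name     | project
---------+--------
Research | Aurora 
Document | Zeta   
Train    | Aurora 
Plan     | Aurora 
Setup    | Delta  
Design   | Delta  
Migrate  | Aurora 
Review   | Delta  


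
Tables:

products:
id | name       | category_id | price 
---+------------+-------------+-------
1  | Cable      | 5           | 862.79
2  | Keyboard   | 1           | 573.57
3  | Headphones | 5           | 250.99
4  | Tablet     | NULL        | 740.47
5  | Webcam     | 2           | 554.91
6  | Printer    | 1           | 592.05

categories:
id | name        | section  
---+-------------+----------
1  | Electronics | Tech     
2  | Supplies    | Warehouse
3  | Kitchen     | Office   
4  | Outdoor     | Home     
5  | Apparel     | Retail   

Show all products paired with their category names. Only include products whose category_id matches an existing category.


INNER JOIN keeps only products rows whose category_id matches an id in categories. Walk through each product:
  - product 1 (Cable): category_id=5 -> matches Apparel
  - product 2 (Keyboard): category_id=1 -> matches Electronics
  - product 3 (Headphones): category_id=5 -> matches Apparel
  - product 4 (Tablet): category_id=NULL, no match -> dropped
  - product 5 (Webcam): category_id=2 -> matches Supplies
  - product 6 (Printer): category_id=1 -> matches Electronics
So 1 of 6 rows is dropped.

SQL:
SELECT a.name, b.name AS category
FROM products a
INNER JOIN categories b ON a.category_id = b.id

Result:
name       | category   
-----------+------------
Cable      | Apparel    
Keyboard   | Electronics
Headphones | Apparel    
Webcam     | Supplies   
Printer    | Electronics


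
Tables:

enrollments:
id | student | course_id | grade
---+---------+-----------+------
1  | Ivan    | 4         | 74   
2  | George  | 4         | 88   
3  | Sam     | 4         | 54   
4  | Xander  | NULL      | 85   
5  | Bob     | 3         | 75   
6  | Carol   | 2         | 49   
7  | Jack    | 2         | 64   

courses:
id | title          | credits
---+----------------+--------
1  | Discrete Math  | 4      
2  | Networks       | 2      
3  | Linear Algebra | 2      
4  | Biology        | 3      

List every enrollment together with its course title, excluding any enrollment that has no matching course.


INNER JOIN keeps only enrollments rows whose course_id matches an id in courses. Walk through each enrollment:
  - enrollment 1 (Ivan): course_id=4 -> matches Biology
  - enrollment 2 (George): course_id=4 -> matches Biology
  - enrollment 3 (Sam): course_id=4 -> matches Biology
  - enrollment 4 (Xander): course_id=NULL, no match -> dropped
  - enrollment 5 (Bob): course_id=3 -> matches Linear Algebra
  - enrollment 6 (Carol): course_id=2 -> matches Networks
  - enrollment 7 (Jack): course_id=2 -> matches Networks
So 1 of 7 rows is dropped.

SQL:
SELECT a.student, b.title AS course
FROM enrollments a
INNER JOIN courses b ON a.course_id = b.id

Result:
student | course        
--------+---------------
Ivan    | Biology       
George  | Biology       
Sam     | Biology       
Bob     | Linear Algebra
Carol   | Networks      
Jack    | Networks      


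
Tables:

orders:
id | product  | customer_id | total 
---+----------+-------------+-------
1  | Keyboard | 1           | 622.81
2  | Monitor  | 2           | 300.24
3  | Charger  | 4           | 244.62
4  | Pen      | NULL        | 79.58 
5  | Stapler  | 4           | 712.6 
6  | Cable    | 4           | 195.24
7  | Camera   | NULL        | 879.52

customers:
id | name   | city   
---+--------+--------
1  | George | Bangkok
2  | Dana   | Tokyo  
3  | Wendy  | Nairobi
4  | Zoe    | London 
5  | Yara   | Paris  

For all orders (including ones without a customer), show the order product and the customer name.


LEFT JOIN keeps every row from orders (the left table); where customer_id has no match in customers, the customer columns become NULL. Walk through each order:
  - order 1 (Keyboard): customer_id=1 -> matches George
  - order 2 (Monitor): customer_id=2 -> matches Dana
  - order 3 (Charger): customer_id=4 -> matches Zoe
  - order 4 (Pen): customer_id=NULL, no match -> kept with NULL
  - order 5 (Stapler): customer_id=4 -> matches Zoe
  - order 6 (Cable): customer_id=4 -> matches Zoe
  - order 7 (Camera): customer_id=NULL, no match -> kept with NULL
All 7 rows appear; 2 have NULL customer.

SQL:
SELECT a.product, b.name AS customer
FROM orders a
LEFT JOIN customers b ON a.customer_id = b.id

Result:
product  | customer
---------+---------
Keyboard | George  
Monitor  | Dana    
Charger  | Zoe     
Pen      | NULL    
Stapler  | Zoe     
Cable    | Zoe     
Camera   | NULL    


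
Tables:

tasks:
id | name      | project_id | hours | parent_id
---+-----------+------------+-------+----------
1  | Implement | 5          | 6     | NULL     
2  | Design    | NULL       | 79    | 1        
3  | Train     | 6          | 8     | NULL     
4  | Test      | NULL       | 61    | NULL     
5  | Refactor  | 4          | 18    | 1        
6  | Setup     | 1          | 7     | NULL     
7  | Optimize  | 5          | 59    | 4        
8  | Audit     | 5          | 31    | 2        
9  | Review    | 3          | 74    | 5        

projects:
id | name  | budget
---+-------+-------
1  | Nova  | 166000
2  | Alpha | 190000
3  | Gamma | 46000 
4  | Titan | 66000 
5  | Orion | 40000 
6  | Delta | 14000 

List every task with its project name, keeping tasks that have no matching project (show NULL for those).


LEFT JOIN keeps every row from tasks (the left table); where project_id has no match in projects, the project columns become NULL. Walk through each task:
  - task 1 (Implement): project_id=5 -> matches Orion
  - task 2 (Design): project_id=NULL, no match -> kept with NULL
  - task 3 (Train): project_id=6 -> matches Delta
  - task 4 (Test): project_id=NULL, no match -> kept with NULL
  - task 5 (Refactor): project_id=4 -> matches Titan
  - task 6 (Setup): project_id=1 -> matches Nova
  - task 7 (Optimize): project_id=5 -> matches Orion
  - task 8 (Audit): project_id=5 -> matches Orion
  - task 9 (Review): project_id=3 -> matches Gamma
All 9 rows appear; 2 have NULL project.

SQL:
SELECT a.name, b.name AS project
FROM tasks a
LEFT JOIN projects b ON a.project_id = b.id

Result:
name      | project
----------+--------
Implement | Orion  
Design    | NULL   
Train     | Delta  
Test      | NULL   
Refactor  | Titan  
Setup     | Nova   
Optimize  | Orion  
Audit     | Orion  
Review    | Gamma  


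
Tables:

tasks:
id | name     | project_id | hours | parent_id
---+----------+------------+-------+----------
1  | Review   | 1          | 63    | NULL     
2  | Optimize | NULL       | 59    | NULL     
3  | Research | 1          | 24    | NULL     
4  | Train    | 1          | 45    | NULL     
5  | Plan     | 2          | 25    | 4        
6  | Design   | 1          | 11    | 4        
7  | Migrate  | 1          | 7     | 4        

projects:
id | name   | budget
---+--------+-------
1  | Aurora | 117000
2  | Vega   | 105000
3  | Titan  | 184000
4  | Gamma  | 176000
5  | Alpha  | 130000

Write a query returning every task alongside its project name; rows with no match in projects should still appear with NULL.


LEFT JOIN keeps every row from tasks (the left table); where project_id has no match in projects, the project columns become NULL. Walk through each task:
  - task 1 (Review): project_id=1 -> matches Aurora
  - task 2 (Optimize): project_id=NULL, no match -> kept with NULL
  - task 3 (Research): project_id=1 -> matches Aurora
  - task 4 (Train): project_id=1 -> matches Aurora
  - task 5 (Plan): project_id=2 -> matches Vega
  - task 6 (Design): project_id=1 -> matches Aurora
  - task 7 (Migrate): project_id=1 -> matches Aurora
All 7 rows appear; 1 has NULL project.

SQL:
SELECT a.name, b.name AS project
FROM tasks a
LEFT JOIN projects b ON a.project_id = b.id

Result:
name     | project
---------+--------
Review   | Aurora 
Optimize | NULL   
Research | Aurora 
Train    | Aurora 
Plan     | Vega   
Design   | Aurora 
Migrate  | Aurora 


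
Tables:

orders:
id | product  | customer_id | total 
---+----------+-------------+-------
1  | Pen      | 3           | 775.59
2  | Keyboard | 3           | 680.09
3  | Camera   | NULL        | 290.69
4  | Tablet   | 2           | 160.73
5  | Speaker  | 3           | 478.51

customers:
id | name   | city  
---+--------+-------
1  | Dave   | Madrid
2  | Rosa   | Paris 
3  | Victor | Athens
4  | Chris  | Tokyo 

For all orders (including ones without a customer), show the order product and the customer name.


LEFT JOIN keeps every row from orders (the left table); where customer_id has no match in customers, the customer columns become NULL. Walk through each order:
  - order 1 (Pen): customer_id=3 -> matches Victor
  - order 2 (Keyboard): customer_id=3 -> matches Victor
  - order 3 (Camera): customer_id=NULL, no match -> kept with NULL
  - order 4 (Tablet): customer_id=2 -> matches Rosa
  - order 5 (Speaker): customer_id=3 -> matches Victor
All 5 rows appear; 1 has NULL customer.

SQL:
SELECT a.product, b.name AS customer
FROM orders a
LEFT JOIN customers b ON a.customer_id = b.id

Result:
product  | customer
---------+---------
Pen      | Victor  
Keyboard | Victor  
Camera   | NULL    
Tablet   | Rosa    
Speaker  | Victor  


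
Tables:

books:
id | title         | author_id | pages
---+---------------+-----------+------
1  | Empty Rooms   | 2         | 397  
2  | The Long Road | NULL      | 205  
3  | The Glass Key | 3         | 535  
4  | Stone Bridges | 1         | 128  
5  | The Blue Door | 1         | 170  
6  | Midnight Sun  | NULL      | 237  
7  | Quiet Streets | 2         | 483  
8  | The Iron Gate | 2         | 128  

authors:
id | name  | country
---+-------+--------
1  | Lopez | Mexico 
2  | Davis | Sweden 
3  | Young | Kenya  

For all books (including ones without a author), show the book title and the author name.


LEFT JOIN keeps every row from books (the left table); where author_id has no match in authors, the author columns become NULL. Walk through each book:
  - book 1 (Empty Rooms): author_id=2 -> matches Davis
  - book 2 (The Long Road): author_id=NULL, no match -> kept with NULL
  - book 3 (The Glass Key): author_id=3 -> matches Young
  - book 4 (Stone Bridges): author_id=1 -> matches Lopez
  - book 5 (The Blue Door): author_id=1 -> matches Lopez
  - book 6 (Midnight Sun): author_id=NULL, no match -> kept with NULL
  - book 7 (Quiet Streets): author_id=2 -> matches Davis
  - book 8 (The Iron Gate): author_id=2 -> matches Davis
All 8 rows appear; 2 have NULL author.

SQL:
SELECT a.title, b.name AS author
FROM books a
LEFT JOIN authors b ON a.author_id = b.id

Result:
title         | author
--------------+-------
Empty Rooms   | Davis 
The Long Road | NULL  
The Glass Key | Young 
Stone Bridges | Lopez 
The Blue Door | Lopez 
Midnight Sun  | NULL  
Quiet Streets | Davis 
The Iron Gate | Davis 


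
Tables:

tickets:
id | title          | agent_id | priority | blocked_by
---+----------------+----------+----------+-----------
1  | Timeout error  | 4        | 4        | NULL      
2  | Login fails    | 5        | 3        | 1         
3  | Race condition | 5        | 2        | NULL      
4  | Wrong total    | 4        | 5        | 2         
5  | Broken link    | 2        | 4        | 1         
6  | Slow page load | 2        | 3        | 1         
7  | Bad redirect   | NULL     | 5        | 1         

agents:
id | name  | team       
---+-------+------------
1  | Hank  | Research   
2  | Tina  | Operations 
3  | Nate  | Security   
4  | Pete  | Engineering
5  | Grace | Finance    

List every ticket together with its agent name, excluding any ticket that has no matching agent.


INNER JOIN keeps only tickets rows whose agent_id matches an id in agents. Walk through each ticket:
  - ticket 1 (Timeout error): agent_id=4 -> matches Pete
  - ticket 2 (Login fails): agent_id=5 -> matches Grace
  - ticket 3 (Race condition): agent_id=5 -> matches Grace
  - ticket 4 (Wrong total): agent_id=4 -> matches Pete
  - ticket 5 (Broken link): agent_id=2 -> matches Tina
  - ticket 6 (Slow page load): agent_id=2 -> matches Tina
  - ticket 7 (Bad redirect): agent_id=NULL, no match -> dropped
So 1 of 7 rows is dropped.

SQL:
SELECT a.title, b.name AS agent
FROM tickets a
INNER JOIN agents b ON a.agent_id = b.id

Result:
title          | agent
---------------+------
Timeout error  | Pete 
Login fails    | Grace
Race condition | Grace
Wrong total    | Pete 
Broken link    | Tina 
Slow page load | Tina 


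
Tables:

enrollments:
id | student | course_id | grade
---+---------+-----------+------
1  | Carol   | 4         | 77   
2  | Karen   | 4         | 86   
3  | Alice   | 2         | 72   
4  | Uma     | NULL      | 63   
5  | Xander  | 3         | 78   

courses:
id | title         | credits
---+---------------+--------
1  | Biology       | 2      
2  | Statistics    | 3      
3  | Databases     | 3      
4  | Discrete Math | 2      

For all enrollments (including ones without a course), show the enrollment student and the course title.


LEFT JOIN keeps every row from enrollments (the left table); where course_id has no match in courses, the course columns become NULL. Walk through each enrollment:
  - enrollment 1 (Carol): course_id=4 -> matches Discrete Math
  - enrollment 2 (Karen): course_id=4 -> matches Discrete Math
  - enrollment 3 (Alice): course_id=2 -> matches Statistics
  - enrollment 4 (Uma): course_id=NULL, no match -> kept with NULL
  - enrollment 5 (Xander): course_id=3 -> matches Databases
All 5 rows appear; 1 has NULL course.

SQL:
SELECT a.student, b.title AS course
FROM enrollments a
LEFT JOIN courses b ON a.course_id = b.id

Result:
student | course       
--------+--------------
Carol   | Discrete Math
Karen   | Discrete Math
Alice   | Statistics   
Uma     | NULL         
Xander  | Databases    


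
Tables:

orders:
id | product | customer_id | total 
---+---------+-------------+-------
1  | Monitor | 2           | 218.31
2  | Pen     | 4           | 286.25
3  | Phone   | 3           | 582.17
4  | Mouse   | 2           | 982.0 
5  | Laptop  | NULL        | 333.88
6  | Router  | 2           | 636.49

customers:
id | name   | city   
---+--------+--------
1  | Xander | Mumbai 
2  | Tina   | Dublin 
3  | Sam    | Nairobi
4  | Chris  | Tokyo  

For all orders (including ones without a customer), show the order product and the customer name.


LEFT JOIN keeps every row from orders (the left table); where customer_id has no match in customers, the customer columns become NULL. Walk through each order:
  - order 1 (Monitor): customer_id=2 -> matches Tina
  - order 2 (Pen): customer_id=4 -> matches Chris
  - order 3 (Phone): customer_id=3 -> matches Sam
  - order 4 (Mouse): customer_id=2 -> matches Tina
  - order 5 (Laptop): customer_id=NULL, no match -> kept with NULL
  - order 6 (Router): customer_id=2 -> matches Tina
All 6 rows appear; 1 has NULL customer.

SQL:
SELECT a.product, b.name AS customer
FROM orders a
LEFT JOIN customers b ON a.customer_id = b.id

Result:
product | customer
--------+---------
Monitor | Tina    
Pen     | Chris   
Phone   | Sam     
Mouse   | Tina    
Laptop  | NULL    
Router  | Tina    


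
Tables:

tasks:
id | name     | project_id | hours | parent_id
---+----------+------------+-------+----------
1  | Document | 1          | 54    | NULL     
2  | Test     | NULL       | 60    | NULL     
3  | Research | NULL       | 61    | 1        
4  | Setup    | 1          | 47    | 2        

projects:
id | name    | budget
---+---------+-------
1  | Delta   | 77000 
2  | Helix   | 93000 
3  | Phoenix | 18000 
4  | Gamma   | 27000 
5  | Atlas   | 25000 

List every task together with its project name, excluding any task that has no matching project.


INNER JOIN keeps only tasks rows whose project_id matches an id in projects. Walk through each task:
  - task 1 (Document): project_id=1 -> matches Delta
  - task 2 (Test): project_id=NULL, no match -> dropped
  - task 3 (Research): project_id=NULL, no match -> dropped
  - task 4 (Setup): project_id=1 -> matches Delta
So 2 of 4 rows are dropped.

SQL:
SELECT a.name, b.name AS project
FROM tasks a
INNER JOIN projects b ON a.project_id = b.id

Result:
name     | project
---------+--------
Document | Delta  
Setup    | Delta  


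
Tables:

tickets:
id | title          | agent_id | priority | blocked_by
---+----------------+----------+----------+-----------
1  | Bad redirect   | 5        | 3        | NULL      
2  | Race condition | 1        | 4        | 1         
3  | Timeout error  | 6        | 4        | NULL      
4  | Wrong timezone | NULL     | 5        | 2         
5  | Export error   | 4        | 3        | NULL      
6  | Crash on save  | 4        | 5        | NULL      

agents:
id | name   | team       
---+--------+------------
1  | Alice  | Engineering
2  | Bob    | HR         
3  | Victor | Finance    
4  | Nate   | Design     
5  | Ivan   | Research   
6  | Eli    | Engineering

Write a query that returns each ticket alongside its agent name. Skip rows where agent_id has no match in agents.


INNER JOIN keeps only tickets rows whose agent_id matches an id in agents. Walk through each ticket:
  - ticket 1 (Bad redirect): agent_id=5 -> matches Ivan
  - ticket 2 (Race condition): agent_id=1 -> matches Alice
  - ticket 3 (Timeout error): agent_id=6 -> matches Eli
  - ticket 4 (Wrong timezone): agent_id=NULL, no match -> dropped
  - ticket 5 (Export error): agent_id=4 -> matches Nate
  - ticket 6 (Crash on save): agent_id=4 -> matches Nate
So 1 of 6 rows is dropped.

SQL:
SELECT a.title, b.name AS agent
FROM tickets a
INNER JOIN agents b ON a.agent_id = b.id

Result:
title          | agent
---------------+------
Bad redirect   | Ivan 
Race condition | Alice
Timeout error  | Eli  
Export error   | Nate 
Crash on save  | Nate 


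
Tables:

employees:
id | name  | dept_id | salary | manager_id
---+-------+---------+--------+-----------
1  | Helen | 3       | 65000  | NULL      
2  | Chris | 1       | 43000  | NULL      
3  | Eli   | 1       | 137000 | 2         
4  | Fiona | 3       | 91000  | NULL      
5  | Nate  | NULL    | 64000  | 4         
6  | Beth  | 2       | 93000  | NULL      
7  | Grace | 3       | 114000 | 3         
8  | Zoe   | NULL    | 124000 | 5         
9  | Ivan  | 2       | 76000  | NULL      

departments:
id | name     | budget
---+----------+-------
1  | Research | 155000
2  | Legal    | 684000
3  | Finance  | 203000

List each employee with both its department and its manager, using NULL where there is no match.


Two LEFT JOINs from the same base table employees: one to departments via dept_id, one to employees itself via manager_id. Both are LEFT so every employee is preserved.
Match against departments:
  - employee 1 (Helen): dept_id=3 -> matches Finance
  - employee 2 (Chris): dept_id=1 -> matches Research
  - employee 3 (Eli): dept_id=1 -> matches Research
  - employee 4 (Fiona): dept_id=3 -> matches Finance
  - employee 5 (Nate): dept_id=NULL, no match -> kept with NULL
  - employee 6 (Beth): dept_id=2 -> matches Legal
  - employee 7 (Grace): dept_id=3 -> matches Finance
  - employee 8 (Zoe): dept_id=NULL, no match -> kept with NULL
  - employee 9 (Ivan): dept_id=2 -> matches Legal
Match against employees (self):
  - employee 1 (Helen): manager_id=NULL -> NULL
  - employee 2 (Chris): manager_id=NULL -> NULL
  - employee 3 (Eli): manager_id=2 -> Chris
  - employee 4 (Fiona): manager_id=NULL -> NULL
  - employee 5 (Nate): manager_id=4 -> Fiona
  - employee 6 (Beth): manager_id=NULL -> NULL
  - employee 7 (Grace): manager_id=3 -> Eli
  - employee 8 (Zoe): manager_id=5 -> Nate
  - employee 9 (Ivan): manager_id=NULL -> NULL

SQL:
SELECT a.name, b.name AS department, c.name AS manager
FROM employees a
LEFT JOIN departments b ON a.dept_id = b.id
LEFT JOIN employees c ON a.manager_id = c.id

Result:
name  | department | manager
------+------------+--------
Helen | Finance    | NULL   
Chris | Research   | NULL   
Eli   | Research   | Chris  
Fiona | Finance    | NULL   
Nate  | NULL       | Fiona  
Beth  | Legal      | NULL   
Grace | Finance    | Eli    
Zoe   | NULL       | Nate   
Ivan  | Legal      | NULL   


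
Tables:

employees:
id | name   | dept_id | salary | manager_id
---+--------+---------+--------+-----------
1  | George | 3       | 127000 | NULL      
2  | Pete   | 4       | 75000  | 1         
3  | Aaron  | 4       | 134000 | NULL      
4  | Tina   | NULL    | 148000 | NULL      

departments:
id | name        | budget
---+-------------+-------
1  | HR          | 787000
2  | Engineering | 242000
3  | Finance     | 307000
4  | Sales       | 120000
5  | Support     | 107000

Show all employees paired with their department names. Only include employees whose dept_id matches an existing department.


INNER JOIN keeps only employees rows whose dept_id matches an id in departments. Walk through each employee:
  - employee 1 (George): dept_id=3 -> matches Finance
  - employee 2 (Pete): dept_id=4 -> matches Sales
  - employee 3 (Aaron): dept_id=4 -> matches Sales
  - employee 4 (Tina): dept_id=NULL, no match -> dropped
So 1 of 4 rows is dropped.

SQL:
SELECT a.name, b.name AS department
FROM employees a
INNER JOIN departments b ON a.dept_id = b.id

Result:
name   | department
-------+-----------
George | Finance   
Pete   | Sales     
Aaron  | Sales     


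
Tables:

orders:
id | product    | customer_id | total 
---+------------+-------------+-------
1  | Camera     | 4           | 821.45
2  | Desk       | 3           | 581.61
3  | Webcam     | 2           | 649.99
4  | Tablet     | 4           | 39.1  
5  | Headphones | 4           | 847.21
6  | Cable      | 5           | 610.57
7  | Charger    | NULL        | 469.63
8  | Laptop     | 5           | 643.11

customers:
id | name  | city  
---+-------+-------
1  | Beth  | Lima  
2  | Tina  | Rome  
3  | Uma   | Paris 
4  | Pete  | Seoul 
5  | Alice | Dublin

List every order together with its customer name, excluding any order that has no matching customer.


INNER JOIN keeps only orders rows whose customer_id matches an id in customers. Walk through each order:
  - order 1 (Camera): customer_id=4 -> matches Pete
  - order 2 (Desk): customer_id=3 -> matches Uma
  - order 3 (Webcam): customer_id=2 -> matches Tina
  - order 4 (Tablet): customer_id=4 -> matches Pete
  - order 5 (Headphones): customer_id=4 -> matches Pete
  - order 6 (Cable): customer_id=5 -> matches Alice
  - order 7 (Charger): customer_id=NULL, no match -> dropped
  - order 8 (Laptop): customer_id=5 -> matches Alice
So 1 of 8 rows is dropped.

SQL:
SELECT a.product, b.name AS customer
FROM orders a
INNER JOIN customers b ON a.customer_id = b.id

Result:
product    | customer
-----------+---------
Camera     | Pete    
Desk       | Uma     
Webcam     | Tina    
Tablet     | Pete    
Headphones | Pete    
Cable      | Alice   
Laptop     | Alice   


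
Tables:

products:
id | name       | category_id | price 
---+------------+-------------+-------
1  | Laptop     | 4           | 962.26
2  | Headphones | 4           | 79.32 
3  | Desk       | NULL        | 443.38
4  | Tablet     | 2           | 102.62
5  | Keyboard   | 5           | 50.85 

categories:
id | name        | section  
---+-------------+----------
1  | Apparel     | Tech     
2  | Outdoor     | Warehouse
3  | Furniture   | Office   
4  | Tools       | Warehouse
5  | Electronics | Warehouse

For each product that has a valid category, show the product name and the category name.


INNER JOIN keeps only products rows whose category_id matches an id in categories. Walk through each product:
  - product 1 (Laptop): category_id=4 -> matches Tools
  - product 2 (Headphones): category_id=4 -> matches Tools
  - product 3 (Desk): category_id=NULL, no match -> dropped
  - product 4 (Tablet): category_id=2 -> matches Outdoor
  - product 5 (Keyboard): category_id=5 -> matches Electronics
So 1 of 5 rows is dropped.

SQL:
SELECT a.name, b.name AS category
FROM products a
INNER JOIN categories b ON a.category_id = b.id

Result:
name       | category   
-----------+------------
Laptop     | Tools      
Headphones | Tools      
Tablet     | Outdoor    
Keyboard   | Electronics


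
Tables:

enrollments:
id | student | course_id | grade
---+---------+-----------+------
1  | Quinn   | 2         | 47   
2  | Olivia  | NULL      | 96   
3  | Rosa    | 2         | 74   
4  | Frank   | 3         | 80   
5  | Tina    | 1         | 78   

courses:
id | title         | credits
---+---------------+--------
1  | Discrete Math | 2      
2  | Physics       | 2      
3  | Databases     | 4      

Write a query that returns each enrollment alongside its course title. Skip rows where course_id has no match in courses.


INNER JOIN keeps only enrollments rows whose course_id matches an id in courses. Walk through each enrollment:
  - enrollment 1 (Quinn): course_id=2 -> matches Physics
  - enrollment 2 (Olivia): course_id=NULL, no match -> dropped
  - enrollment 3 (Rosa): course_id=2 -> matches Physics
  - enrollment 4 (Frank): course_id=3 -> matches Databases
  - enrollment 5 (Tina): course_id=1 -> matches Discrete Math
So 1 of 5 rows is dropped.

SQL:
SELECT a.student, b.title AS course
FROM enrollments a
INNER JOIN courses b ON a.course_id = b.id

Result:
student | course       
--------+--------------
Quinn   | Physics      
Rosa    | Physics      
Frank   | Databases    
Tina    | Discrete Math
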